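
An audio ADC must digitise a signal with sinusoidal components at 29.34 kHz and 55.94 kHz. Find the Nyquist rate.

Highest-frequency component: 55.94 kHz.
Nyquist rate = 2 × 55.94 kHz = 111.88 kHz.

111.88 kHz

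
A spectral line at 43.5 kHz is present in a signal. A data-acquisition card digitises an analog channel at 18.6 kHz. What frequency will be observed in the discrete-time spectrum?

6.3 kHz

43.5 kHz mod fs = 6.3 kHz.
6.3 kHz ≤ fs/2 = 9.3 kHz, appears at 6.3 kHz.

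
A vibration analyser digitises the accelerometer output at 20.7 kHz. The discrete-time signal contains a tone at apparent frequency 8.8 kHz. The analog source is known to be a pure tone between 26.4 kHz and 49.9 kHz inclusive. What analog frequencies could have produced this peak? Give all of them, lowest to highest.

29.5 kHz, 32.6 kHz

Frequencies that alias to 8.8 kHz are k·fs ± 8.8 kHz for integer k ≥ 0.
k=0: 8.8 kHz.
k=1: 11.9 kHz, 29.5 kHz.
k=2: 32.6 kHz, 50.2 kHz.
k=3: 53.3 kHz, 70.9 kHz.
Within [26.4 kHz, 49.9 kHz]: 29.5 kHz, 32.6 kHz.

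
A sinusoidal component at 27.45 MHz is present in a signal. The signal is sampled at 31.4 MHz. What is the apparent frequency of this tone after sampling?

27.45 MHz > fs/2 = 15.7 MHz, folds to fs − 27.45 MHz = 3.95 MHz.

3.95 MHz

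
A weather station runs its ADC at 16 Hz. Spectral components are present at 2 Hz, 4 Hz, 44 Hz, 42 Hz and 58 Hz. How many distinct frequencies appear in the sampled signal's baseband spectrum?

3

fs/2 = 8 Hz.
2 Hz ≤ fs/2 = 8 Hz, passes unchanged.
4 Hz ≤ fs/2 = 8 Hz, passes unchanged.
44 Hz mod fs = 12 Hz.
12 Hz > fs/2 = 8 Hz, folds to fs − 12 Hz = 4 Hz.
42 Hz mod fs = 10 Hz.
10 Hz > fs/2 = 8 Hz, folds to fs − 10 Hz = 6 Hz.
58 Hz mod fs = 10 Hz.
10 Hz > fs/2 = 8 Hz, folds to fs − 10 Hz = 6 Hz.
Distinct values: {2 Hz, 4 Hz, 6 Hz} → 3.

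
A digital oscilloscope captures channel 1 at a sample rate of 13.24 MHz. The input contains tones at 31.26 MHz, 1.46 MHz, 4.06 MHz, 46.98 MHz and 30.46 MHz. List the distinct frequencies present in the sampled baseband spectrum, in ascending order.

1.46 MHz, 3.98 MHz, 4.06 MHz, 4.78 MHz, 5.98 MHz

fs/2 = 6.62 MHz.
31.26 MHz mod fs = 4.78 MHz.
4.78 MHz ≤ fs/2 = 6.62 MHz, appears at 4.78 MHz.
1.46 MHz ≤ fs/2 = 6.62 MHz, passes unchanged.
4.06 MHz ≤ fs/2 = 6.62 MHz, passes unchanged.
46.98 MHz mod fs = 7.26 MHz.
7.26 MHz > fs/2 = 6.62 MHz, folds to fs − 7.26 MHz = 5.98 MHz.
30.46 MHz mod fs = 3.98 MHz.
3.98 MHz ≤ fs/2 = 6.62 MHz, appears at 3.98 MHz.
Distinct values: {1.46 MHz, 3.98 MHz, 4.06 MHz, 4.78 MHz, 5.98 MHz}.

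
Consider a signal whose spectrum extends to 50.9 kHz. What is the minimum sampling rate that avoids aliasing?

Nyquist rate = 2 × 50.9 kHz = 101.8 kHz.

101.8 kHz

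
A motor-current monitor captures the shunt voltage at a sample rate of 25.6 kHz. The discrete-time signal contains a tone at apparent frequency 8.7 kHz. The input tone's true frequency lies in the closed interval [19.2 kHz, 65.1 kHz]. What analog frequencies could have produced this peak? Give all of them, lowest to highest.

Frequencies that alias to 8.7 kHz are k·fs ± 8.7 kHz for integer k ≥ 0.
k=0: 8.7 kHz.
k=1: 16.9 kHz, 34.3 kHz.
k=2: 42.5 kHz, 59.9 kHz.
k=3: 68.1 kHz, 85.5 kHz.
Within [19.2 kHz, 65.1 kHz]: 34.3 kHz, 42.5 kHz, 59.9 kHz.

34.3 kHz, 42.5 kHz, 59.9 kHz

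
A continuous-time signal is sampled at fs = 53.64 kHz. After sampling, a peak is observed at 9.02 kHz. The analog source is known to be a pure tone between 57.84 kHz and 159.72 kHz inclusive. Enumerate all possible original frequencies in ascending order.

62.66 kHz, 98.26 kHz, 116.3 kHz, 151.9 kHz

Frequencies that alias to 9.02 kHz are k·fs ± 9.02 kHz for integer k ≥ 0.
k=0: 9.02 kHz.
k=1: 44.62 kHz, 62.66 kHz.
k=2: 98.26 kHz, 116.3 kHz.
k=3: 151.9 kHz, 169.94 kHz.
k=4: 205.54 kHz, 223.58 kHz.
Within [57.84 kHz, 159.72 kHz]: 62.66 kHz, 98.26 kHz, 116.3 kHz, 151.9 kHz.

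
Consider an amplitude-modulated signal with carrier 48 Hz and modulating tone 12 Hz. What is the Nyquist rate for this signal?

120 Hz

AM sidebands sit at fc ± fm = 36 Hz and 60 Hz.
Highest-frequency component: 60 Hz.
Nyquist rate = 2 × 60 Hz = 120 Hz.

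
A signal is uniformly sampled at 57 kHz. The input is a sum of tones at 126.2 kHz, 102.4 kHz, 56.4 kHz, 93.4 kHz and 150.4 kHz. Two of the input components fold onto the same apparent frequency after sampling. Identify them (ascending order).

93.4 kHz, 150.4 kHz

fs/2 = 28.5 kHz.
126.2 kHz mod fs = 12.2 kHz.
12.2 kHz ≤ fs/2 = 28.5 kHz, appears at 12.2 kHz.
102.4 kHz mod fs = 45.4 kHz.
45.4 kHz > fs/2 = 28.5 kHz, folds to fs − 45.4 kHz = 11.6 kHz.
56.4 kHz > fs/2 = 28.5 kHz, folds to fs − 56.4 kHz = 0.6 kHz.
93.4 kHz mod fs = 36.4 kHz.
36.4 kHz > fs/2 = 28.5 kHz, folds to fs − 36.4 kHz = 20.6 kHz.
150.4 kHz mod fs = 36.4 kHz.
36.4 kHz > fs/2 = 28.5 kHz, folds to fs − 36.4 kHz = 20.6 kHz.
93.4 kHz and 150.4 kHz both map to 20.6 kHz.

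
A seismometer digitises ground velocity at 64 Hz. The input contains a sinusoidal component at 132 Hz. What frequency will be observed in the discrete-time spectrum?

4 Hz

132 Hz mod fs = 4 Hz.
4 Hz ≤ fs/2 = 32 Hz, appears at 4 Hz.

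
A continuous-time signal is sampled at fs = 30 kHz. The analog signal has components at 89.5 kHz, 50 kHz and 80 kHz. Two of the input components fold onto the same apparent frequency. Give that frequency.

fs/2 = 15 kHz.
89.5 kHz mod fs = 29.5 kHz.
29.5 kHz > fs/2 = 15 kHz, folds to fs − 29.5 kHz = 0.5 kHz.
50 kHz mod fs = 20 kHz.
20 kHz > fs/2 = 15 kHz, folds to fs − 20 kHz = 10 kHz.
80 kHz mod fs = 20 kHz.
20 kHz > fs/2 = 15 kHz, folds to fs − 20 kHz = 10 kHz.
50 kHz and 80 kHz both map to 10 kHz.

10 kHz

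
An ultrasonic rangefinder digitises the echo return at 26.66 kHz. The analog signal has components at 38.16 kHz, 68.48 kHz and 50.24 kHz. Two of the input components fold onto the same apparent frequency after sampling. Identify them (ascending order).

38.16 kHz, 68.48 kHz

fs/2 = 13.33 kHz.
38.16 kHz mod fs = 11.5 kHz.
11.5 kHz ≤ fs/2 = 13.33 kHz, appears at 11.5 kHz.
68.48 kHz mod fs = 15.16 kHz.
15.16 kHz > fs/2 = 13.33 kHz, folds to fs − 15.16 kHz = 11.5 kHz.
50.24 kHz mod fs = 23.58 kHz.
23.58 kHz > fs/2 = 13.33 kHz, folds to fs − 23.58 kHz = 3.08 kHz.
38.16 kHz and 68.48 kHz both map to 11.5 kHz.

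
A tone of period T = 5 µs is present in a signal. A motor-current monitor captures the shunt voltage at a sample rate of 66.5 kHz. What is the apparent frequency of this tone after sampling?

0.5 kHz

T = 5 µs → f = 1/T = 200 kHz.
200 kHz mod fs = 0.5 kHz.
0.5 kHz ≤ fs/2 = 33.25 kHz, appears at 0.5 kHz.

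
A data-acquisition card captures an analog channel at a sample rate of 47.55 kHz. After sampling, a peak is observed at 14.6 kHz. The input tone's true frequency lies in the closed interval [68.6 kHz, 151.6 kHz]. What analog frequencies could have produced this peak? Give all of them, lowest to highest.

80.5 kHz, 109.7 kHz, 128.05 kHz

Frequencies that alias to 14.6 kHz are k·fs ± 14.6 kHz for integer k ≥ 0.
k=0: 14.6 kHz.
k=1: 32.95 kHz, 62.15 kHz.
k=2: 80.5 kHz, 109.7 kHz.
k=3: 128.05 kHz, 157.25 kHz.
k=4: 175.6 kHz, 204.8 kHz.
Within [68.6 kHz, 151.6 kHz]: 80.5 kHz, 109.7 kHz, 128.05 kHz.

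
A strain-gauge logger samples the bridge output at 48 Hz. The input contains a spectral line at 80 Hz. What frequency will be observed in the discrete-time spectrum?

16 Hz

80 Hz mod fs = 32 Hz.
32 Hz > fs/2 = 24 Hz, folds to fs − 32 Hz = 16 Hz.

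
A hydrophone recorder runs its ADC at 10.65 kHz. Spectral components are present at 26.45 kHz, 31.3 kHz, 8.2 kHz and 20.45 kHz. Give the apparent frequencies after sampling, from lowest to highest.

0.65 kHz, 0.85 kHz, 2.45 kHz, 5.15 kHz

fs/2 = 5.325 kHz.
26.45 kHz mod fs = 5.15 kHz.
5.15 kHz ≤ fs/2 = 5.325 kHz, appears at 5.15 kHz.
31.3 kHz mod fs = 10 kHz.
10 kHz > fs/2 = 5.325 kHz, folds to fs − 10 kHz = 0.65 kHz.
8.2 kHz > fs/2 = 5.325 kHz, folds to fs − 8.2 kHz = 2.45 kHz.
20.45 kHz mod fs = 9.8 kHz.
9.8 kHz > fs/2 = 5.325 kHz, folds to fs − 9.8 kHz = 0.85 kHz.
Distinct values: {0.65 kHz, 0.85 kHz, 2.45 kHz, 5.15 kHz}.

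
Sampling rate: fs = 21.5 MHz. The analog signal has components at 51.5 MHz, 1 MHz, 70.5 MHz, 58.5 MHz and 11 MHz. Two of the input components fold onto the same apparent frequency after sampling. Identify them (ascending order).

fs/2 = 10.75 MHz.
51.5 MHz mod fs = 8.5 MHz.
8.5 MHz ≤ fs/2 = 10.75 MHz, appears at 8.5 MHz.
1 MHz ≤ fs/2 = 10.75 MHz, passes unchanged.
70.5 MHz mod fs = 6 MHz.
6 MHz ≤ fs/2 = 10.75 MHz, appears at 6 MHz.
58.5 MHz mod fs = 15.5 MHz.
15.5 MHz > fs/2 = 10.75 MHz, folds to fs − 15.5 MHz = 6 MHz.
11 MHz > fs/2 = 10.75 MHz, folds to fs − 11 MHz = 10.5 MHz.
58.5 MHz and 70.5 MHz both map to 6 MHz.

58.5 MHz, 70.5 MHz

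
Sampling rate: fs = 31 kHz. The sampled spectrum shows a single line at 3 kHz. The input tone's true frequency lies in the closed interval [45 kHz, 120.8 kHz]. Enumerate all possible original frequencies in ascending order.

Frequencies that alias to 3 kHz are k·fs ± 3 kHz for integer k ≥ 0.
k=0: 3 kHz.
k=1: 28 kHz, 34 kHz.
k=2: 59 kHz, 65 kHz.
k=3: 90 kHz, 96 kHz.
k=4: 121 kHz, 127 kHz.
Within [45 kHz, 120.8 kHz]: 59 kHz, 65 kHz, 90 kHz, 96 kHz.

59 kHz, 65 kHz, 90 kHz, 96 kHz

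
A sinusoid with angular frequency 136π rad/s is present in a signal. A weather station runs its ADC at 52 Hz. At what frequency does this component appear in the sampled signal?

16 Hz

ω = 136π rad/s → f = ω/(2π) = 68 Hz.
68 Hz mod fs = 16 Hz.
16 Hz ≤ fs/2 = 26 Hz, appears at 16 Hz.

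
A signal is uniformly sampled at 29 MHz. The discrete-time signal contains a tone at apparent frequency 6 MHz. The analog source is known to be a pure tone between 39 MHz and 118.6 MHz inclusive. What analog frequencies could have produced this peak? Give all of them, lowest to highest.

52 MHz, 64 MHz, 81 MHz, 93 MHz, 110 MHz

Frequencies that alias to 6 MHz are k·fs ± 6 MHz for integer k ≥ 0.
k=0: 6 MHz.
k=1: 23 MHz, 35 MHz.
k=2: 52 MHz, 64 MHz.
k=3: 81 MHz, 93 MHz.
k=4: 110 MHz, 122 MHz.
k=5: 139 MHz, 151 MHz.
Within [39 MHz, 118.6 MHz]: 52 MHz, 64 MHz, 81 MHz, 93 MHz, 110 MHz.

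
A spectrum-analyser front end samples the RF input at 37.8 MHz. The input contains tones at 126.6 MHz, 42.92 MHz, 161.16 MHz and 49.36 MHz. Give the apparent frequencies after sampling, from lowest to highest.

5.12 MHz, 9.96 MHz, 11.56 MHz, 13.2 MHz

fs/2 = 18.9 MHz.
126.6 MHz mod fs = 13.2 MHz.
13.2 MHz ≤ fs/2 = 18.9 MHz, appears at 13.2 MHz.
42.92 MHz mod fs = 5.12 MHz.
5.12 MHz ≤ fs/2 = 18.9 MHz, appears at 5.12 MHz.
161.16 MHz mod fs = 9.96 MHz.
9.96 MHz ≤ fs/2 = 18.9 MHz, appears at 9.96 MHz.
49.36 MHz mod fs = 11.56 MHz.
11.56 MHz ≤ fs/2 = 18.9 MHz, appears at 11.56 MHz.
Distinct values: {5.12 MHz, 9.96 MHz, 11.56 MHz, 13.2 MHz}.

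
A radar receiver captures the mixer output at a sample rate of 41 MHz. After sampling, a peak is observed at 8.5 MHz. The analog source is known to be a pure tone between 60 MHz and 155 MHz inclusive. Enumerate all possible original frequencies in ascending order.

Frequencies that alias to 8.5 MHz are k·fs ± 8.5 MHz for integer k ≥ 0.
k=0: 8.5 MHz.
k=1: 32.5 MHz, 49.5 MHz.
k=2: 73.5 MHz, 90.5 MHz.
k=3: 114.5 MHz, 131.5 MHz.
k=4: 155.5 MHz, 172.5 MHz.
Within [60 MHz, 155 MHz]: 73.5 MHz, 90.5 MHz, 114.5 MHz, 131.5 MHz.

73.5 MHz, 90.5 MHz, 114.5 MHz, 131.5 MHz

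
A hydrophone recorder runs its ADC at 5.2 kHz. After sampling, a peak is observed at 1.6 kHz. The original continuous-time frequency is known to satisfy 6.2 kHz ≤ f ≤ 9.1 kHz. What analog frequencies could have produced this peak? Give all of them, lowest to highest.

6.8 kHz, 8.8 kHz

Frequencies that alias to 1.6 kHz are k·fs ± 1.6 kHz for integer k ≥ 0.
k=0: 1.6 kHz.
k=1: 3.6 kHz, 6.8 kHz.
k=2: 8.8 kHz, 12 kHz.
k=3: 14 kHz, 17.2 kHz.
Within [6.2 kHz, 9.1 kHz]: 6.8 kHz, 8.8 kHz.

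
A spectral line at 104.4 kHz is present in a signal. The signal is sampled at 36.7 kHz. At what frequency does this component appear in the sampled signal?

104.4 kHz mod fs = 31 kHz.
31 kHz > fs/2 = 18.35 kHz, folds to fs − 31 kHz = 5.7 kHz.

5.7 kHz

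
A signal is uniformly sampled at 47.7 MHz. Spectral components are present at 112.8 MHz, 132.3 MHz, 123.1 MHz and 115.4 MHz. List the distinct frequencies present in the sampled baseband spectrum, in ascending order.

fs/2 = 23.85 MHz.
112.8 MHz mod fs = 17.4 MHz.
17.4 MHz ≤ fs/2 = 23.85 MHz, appears at 17.4 MHz.
132.3 MHz mod fs = 36.9 MHz.
36.9 MHz > fs/2 = 23.85 MHz, folds to fs − 36.9 MHz = 10.8 MHz.
123.1 MHz mod fs = 27.7 MHz.
27.7 MHz > fs/2 = 23.85 MHz, folds to fs − 27.7 MHz = 20 MHz.
115.4 MHz mod fs = 20 MHz.
20 MHz ≤ fs/2 = 23.85 MHz, appears at 20 MHz.
Distinct values: {10.8 MHz, 17.4 MHz, 20 MHz}.

10.8 MHz, 17.4 MHz, 20 MHz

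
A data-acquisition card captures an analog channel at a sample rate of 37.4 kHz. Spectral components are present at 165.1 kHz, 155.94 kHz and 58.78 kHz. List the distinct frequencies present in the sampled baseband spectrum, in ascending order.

fs/2 = 18.7 kHz.
165.1 kHz mod fs = 15.5 kHz.
15.5 kHz ≤ fs/2 = 18.7 kHz, appears at 15.5 kHz.
155.94 kHz mod fs = 6.34 kHz.
6.34 kHz ≤ fs/2 = 18.7 kHz, appears at 6.34 kHz.
58.78 kHz mod fs = 21.38 kHz.
21.38 kHz > fs/2 = 18.7 kHz, folds to fs − 21.38 kHz = 16.02 kHz.
Distinct values: {6.34 kHz, 15.5 kHz, 16.02 kHz}.

6.34 kHz, 15.5 kHz, 16.02 kHz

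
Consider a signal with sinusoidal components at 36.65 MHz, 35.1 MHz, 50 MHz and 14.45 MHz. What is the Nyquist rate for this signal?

100 MHz

Highest-frequency component: 50 MHz.
Nyquist rate = 2 × 50 MHz = 100 MHz.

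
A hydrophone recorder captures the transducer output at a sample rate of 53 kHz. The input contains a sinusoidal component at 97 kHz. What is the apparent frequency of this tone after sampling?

97 kHz mod fs = 44 kHz.
44 kHz > fs/2 = 26.5 kHz, folds to fs − 44 kHz = 9 kHz.

9 kHz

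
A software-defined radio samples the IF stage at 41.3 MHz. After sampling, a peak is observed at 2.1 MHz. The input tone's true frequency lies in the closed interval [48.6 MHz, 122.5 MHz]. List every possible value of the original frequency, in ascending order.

Frequencies that alias to 2.1 MHz are k·fs ± 2.1 MHz for integer k ≥ 0.
k=0: 2.1 MHz.
k=1: 39.2 MHz, 43.4 MHz.
k=2: 80.5 MHz, 84.7 MHz.
k=3: 121.8 MHz, 126 MHz.
k=4: 163.1 MHz, 167.3 MHz.
Within [48.6 MHz, 122.5 MHz]: 80.5 MHz, 84.7 MHz, 121.8 MHz.

80.5 MHz, 84.7 MHz, 121.8 MHz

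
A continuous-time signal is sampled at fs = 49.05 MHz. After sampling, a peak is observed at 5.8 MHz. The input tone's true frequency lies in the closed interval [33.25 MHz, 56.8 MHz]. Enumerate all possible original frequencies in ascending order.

Frequencies that alias to 5.8 MHz are k·fs ± 5.8 MHz for integer k ≥ 0.
k=0: 5.8 MHz.
k=1: 43.25 MHz, 54.85 MHz.
k=2: 92.3 MHz, 103.9 MHz.
Within [33.25 MHz, 56.8 MHz]: 43.25 MHz, 54.85 MHz.

43.25 MHz, 54.85 MHz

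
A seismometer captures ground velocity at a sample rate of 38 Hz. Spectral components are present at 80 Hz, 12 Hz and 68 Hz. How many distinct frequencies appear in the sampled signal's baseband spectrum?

3

fs/2 = 19 Hz.
80 Hz mod fs = 4 Hz.
4 Hz ≤ fs/2 = 19 Hz, appears at 4 Hz.
12 Hz ≤ fs/2 = 19 Hz, passes unchanged.
68 Hz mod fs = 30 Hz.
30 Hz > fs/2 = 19 Hz, folds to fs − 30 Hz = 8 Hz.
Distinct values: {4 Hz, 8 Hz, 12 Hz} → 3.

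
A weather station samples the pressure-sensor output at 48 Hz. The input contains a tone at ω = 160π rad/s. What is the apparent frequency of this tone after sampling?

ω = 160π rad/s → f = ω/(2π) = 80 Hz.
80 Hz mod fs = 32 Hz.
32 Hz > fs/2 = 24 Hz, folds to fs − 32 Hz = 16 Hz.

16 Hz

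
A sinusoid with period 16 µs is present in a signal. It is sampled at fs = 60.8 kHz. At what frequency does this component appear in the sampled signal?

T = 16 µs → f = 1/T = 62.5 kHz.
62.5 kHz mod fs = 1.7 kHz.
1.7 kHz ≤ fs/2 = 30.4 kHz, appears at 1.7 kHz.

1.7 kHz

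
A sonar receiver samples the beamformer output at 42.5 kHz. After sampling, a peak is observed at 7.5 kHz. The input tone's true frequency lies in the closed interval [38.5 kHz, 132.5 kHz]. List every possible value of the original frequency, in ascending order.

50 kHz, 77.5 kHz, 92.5 kHz, 120 kHz

Frequencies that alias to 7.5 kHz are k·fs ± 7.5 kHz for integer k ≥ 0.
k=0: 7.5 kHz.
k=1: 35 kHz, 50 kHz.
k=2: 77.5 kHz, 92.5 kHz.
k=3: 120 kHz, 135 kHz.
k=4: 162.5 kHz, 177.5 kHz.
Within [38.5 kHz, 132.5 kHz]: 50 kHz, 77.5 kHz, 92.5 kHz, 120 kHz.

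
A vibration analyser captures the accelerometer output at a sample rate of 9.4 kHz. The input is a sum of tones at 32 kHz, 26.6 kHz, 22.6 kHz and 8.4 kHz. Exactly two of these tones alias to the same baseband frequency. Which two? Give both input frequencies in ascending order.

fs/2 = 4.7 kHz.
32 kHz mod fs = 3.8 kHz.
3.8 kHz ≤ fs/2 = 4.7 kHz, appears at 3.8 kHz.
26.6 kHz mod fs = 7.8 kHz.
7.8 kHz > fs/2 = 4.7 kHz, folds to fs − 7.8 kHz = 1.6 kHz.
22.6 kHz mod fs = 3.8 kHz.
3.8 kHz ≤ fs/2 = 4.7 kHz, appears at 3.8 kHz.
8.4 kHz > fs/2 = 4.7 kHz, folds to fs − 8.4 kHz = 1 kHz.
22.6 kHz and 32 kHz both map to 3.8 kHz.

22.6 kHz, 32 kHz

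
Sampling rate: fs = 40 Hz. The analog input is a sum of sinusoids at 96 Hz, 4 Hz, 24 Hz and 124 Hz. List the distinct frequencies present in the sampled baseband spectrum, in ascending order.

fs/2 = 20 Hz.
96 Hz mod fs = 16 Hz.
16 Hz ≤ fs/2 = 20 Hz, appears at 16 Hz.
4 Hz ≤ fs/2 = 20 Hz, passes unchanged.
24 Hz > fs/2 = 20 Hz, folds to fs − 24 Hz = 16 Hz.
124 Hz mod fs = 4 Hz.
4 Hz ≤ fs/2 = 20 Hz, appears at 4 Hz.
Distinct values: {4 Hz, 16 Hz}.

4 Hz, 16 Hz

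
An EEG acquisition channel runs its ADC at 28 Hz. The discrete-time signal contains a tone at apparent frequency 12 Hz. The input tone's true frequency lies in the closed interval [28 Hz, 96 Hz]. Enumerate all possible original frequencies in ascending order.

Frequencies that alias to 12 Hz are k·fs ± 12 Hz for integer k ≥ 0.
k=0: 12 Hz.
k=1: 16 Hz, 40 Hz.
k=2: 44 Hz, 68 Hz.
k=3: 72 Hz, 96 Hz.
k=4: 100 Hz, 124 Hz.
Within [28 Hz, 96 Hz]: 40 Hz, 44 Hz, 68 Hz, 72 Hz, 96 Hz.

40 Hz, 44 Hz, 68 Hz, 72 Hz, 96 Hz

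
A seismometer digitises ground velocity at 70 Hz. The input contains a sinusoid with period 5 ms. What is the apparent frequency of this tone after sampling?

10 Hz

T = 5 ms → f = 1/T = 200 Hz.
200 Hz mod fs = 60 Hz.
60 Hz > fs/2 = 35 Hz, folds to fs − 60 Hz = 10 Hz.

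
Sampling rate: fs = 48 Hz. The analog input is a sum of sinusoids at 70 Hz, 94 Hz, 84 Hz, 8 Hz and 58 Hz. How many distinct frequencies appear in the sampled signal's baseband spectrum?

fs/2 = 24 Hz.
70 Hz mod fs = 22 Hz.
22 Hz ≤ fs/2 = 24 Hz, appears at 22 Hz.
94 Hz mod fs = 46 Hz.
46 Hz > fs/2 = 24 Hz, folds to fs − 46 Hz = 2 Hz.
84 Hz mod fs = 36 Hz.
36 Hz > fs/2 = 24 Hz, folds to fs − 36 Hz = 12 Hz.
8 Hz ≤ fs/2 = 24 Hz, passes unchanged.
58 Hz mod fs = 10 Hz.
10 Hz ≤ fs/2 = 24 Hz, appears at 10 Hz.
Distinct values: {2 Hz, 8 Hz, 10 Hz, 12 Hz, 22 Hz} → 5.

5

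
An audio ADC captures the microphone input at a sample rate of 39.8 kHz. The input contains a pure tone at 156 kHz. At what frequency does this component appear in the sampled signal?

156 kHz mod fs = 36.6 kHz.
36.6 kHz > fs/2 = 19.9 kHz, folds to fs − 36.6 kHz = 3.2 kHz.

3.2 kHz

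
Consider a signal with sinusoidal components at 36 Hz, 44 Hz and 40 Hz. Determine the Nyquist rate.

Highest-frequency component: 44 Hz.
Nyquist rate = 2 × 44 Hz = 88 Hz.

88 Hz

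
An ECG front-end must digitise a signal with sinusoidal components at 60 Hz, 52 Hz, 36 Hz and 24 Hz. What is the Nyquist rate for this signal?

120 Hz

Highest-frequency component: 60 Hz.
Nyquist rate = 2 × 60 Hz = 120 Hz.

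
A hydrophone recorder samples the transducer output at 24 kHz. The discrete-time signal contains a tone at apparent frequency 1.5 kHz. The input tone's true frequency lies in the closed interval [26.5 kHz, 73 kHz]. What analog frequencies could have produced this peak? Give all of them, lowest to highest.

46.5 kHz, 49.5 kHz, 70.5 kHz

Frequencies that alias to 1.5 kHz are k·fs ± 1.5 kHz for integer k ≥ 0.
k=0: 1.5 kHz.
k=1: 22.5 kHz, 25.5 kHz.
k=2: 46.5 kHz, 49.5 kHz.
k=3: 70.5 kHz, 73.5 kHz.
k=4: 94.5 kHz, 97.5 kHz.
Within [26.5 kHz, 73 kHz]: 46.5 kHz, 49.5 kHz, 70.5 kHz.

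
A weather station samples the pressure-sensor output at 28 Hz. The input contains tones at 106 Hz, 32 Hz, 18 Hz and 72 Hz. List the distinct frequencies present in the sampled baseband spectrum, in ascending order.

fs/2 = 14 Hz.
106 Hz mod fs = 22 Hz.
22 Hz > fs/2 = 14 Hz, folds to fs − 22 Hz = 6 Hz.
32 Hz mod fs = 4 Hz.
4 Hz ≤ fs/2 = 14 Hz, appears at 4 Hz.
18 Hz > fs/2 = 14 Hz, folds to fs − 18 Hz = 10 Hz.
72 Hz mod fs = 16 Hz.
16 Hz > fs/2 = 14 Hz, folds to fs − 16 Hz = 12 Hz.
Distinct values: {4 Hz, 6 Hz, 10 Hz, 12 Hz}.

4 Hz, 6 Hz, 10 Hz, 12 Hz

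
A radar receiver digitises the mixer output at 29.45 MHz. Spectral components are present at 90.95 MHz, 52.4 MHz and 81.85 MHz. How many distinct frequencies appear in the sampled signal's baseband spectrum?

fs/2 = 14.725 MHz.
90.95 MHz mod fs = 2.6 MHz.
2.6 MHz ≤ fs/2 = 14.725 MHz, appears at 2.6 MHz.
52.4 MHz mod fs = 22.95 MHz.
22.95 MHz > fs/2 = 14.725 MHz, folds to fs − 22.95 MHz = 6.5 MHz.
81.85 MHz mod fs = 22.95 MHz.
22.95 MHz > fs/2 = 14.725 MHz, folds to fs − 22.95 MHz = 6.5 MHz.
Distinct values: {2.6 MHz, 6.5 MHz} → 2.

2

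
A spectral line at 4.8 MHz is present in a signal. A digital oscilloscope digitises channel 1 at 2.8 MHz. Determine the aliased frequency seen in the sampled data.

4.8 MHz mod fs = 2 MHz.
2 MHz > fs/2 = 1.4 MHz, folds to fs − 2 MHz = 0.8 MHz.

0.8 MHz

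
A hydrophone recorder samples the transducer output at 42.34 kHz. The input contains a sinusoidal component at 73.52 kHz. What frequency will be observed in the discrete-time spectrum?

73.52 kHz mod fs = 31.18 kHz.
31.18 kHz > fs/2 = 21.17 kHz, folds to fs − 31.18 kHz = 11.16 kHz.

11.16 kHz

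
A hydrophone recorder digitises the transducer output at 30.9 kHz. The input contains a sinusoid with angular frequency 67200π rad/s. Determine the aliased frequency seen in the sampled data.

ω = 67200π rad/s → f = ω/(2π) = 33600 Hz = 33.6 kHz.
33.6 kHz mod fs = 2.7 kHz.
2.7 kHz ≤ fs/2 = 15.45 kHz, appears at 2.7 kHz.

2.7 kHz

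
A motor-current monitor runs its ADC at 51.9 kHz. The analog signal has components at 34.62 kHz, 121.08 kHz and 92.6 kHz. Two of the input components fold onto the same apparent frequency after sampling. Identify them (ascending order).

fs/2 = 25.95 kHz.
34.62 kHz > fs/2 = 25.95 kHz, folds to fs − 34.62 kHz = 17.28 kHz.
121.08 kHz mod fs = 17.28 kHz.
17.28 kHz ≤ fs/2 = 25.95 kHz, appears at 17.28 kHz.
92.6 kHz mod fs = 40.7 kHz.
40.7 kHz > fs/2 = 25.95 kHz, folds to fs − 40.7 kHz = 11.2 kHz.
34.62 kHz and 121.08 kHz both map to 17.28 kHz.

34.62 kHz, 121.08 kHz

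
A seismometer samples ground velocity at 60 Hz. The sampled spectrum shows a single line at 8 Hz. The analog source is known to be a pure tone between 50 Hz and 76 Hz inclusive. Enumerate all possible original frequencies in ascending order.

52 Hz, 68 Hz

Frequencies that alias to 8 Hz are k·fs ± 8 Hz for integer k ≥ 0.
k=0: 8 Hz.
k=1: 52 Hz, 68 Hz.
k=2: 112 Hz, 128 Hz.
Within [50 Hz, 76 Hz]: 52 Hz, 68 Hz.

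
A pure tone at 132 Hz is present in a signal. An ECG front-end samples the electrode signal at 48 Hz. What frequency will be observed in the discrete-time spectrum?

12 Hz

132 Hz mod fs = 36 Hz.
36 Hz > fs/2 = 24 Hz, folds to fs − 36 Hz = 12 Hz.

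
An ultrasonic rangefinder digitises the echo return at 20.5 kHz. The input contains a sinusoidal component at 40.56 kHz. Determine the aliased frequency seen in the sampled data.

40.56 kHz mod fs = 20.06 kHz.
20.06 kHz > fs/2 = 10.25 kHz, folds to fs − 20.06 kHz = 0.44 kHz.

0.44 kHz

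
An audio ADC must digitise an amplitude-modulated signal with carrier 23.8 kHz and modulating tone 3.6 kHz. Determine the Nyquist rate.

54.8 kHz

AM sidebands sit at fc ± fm = 20.2 kHz and 27.4 kHz.
Highest-frequency component: 27.4 kHz.
Nyquist rate = 2 × 27.4 kHz = 54.8 kHz.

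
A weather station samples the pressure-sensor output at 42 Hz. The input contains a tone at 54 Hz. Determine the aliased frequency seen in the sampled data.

12 Hz

54 Hz mod fs = 12 Hz.
12 Hz ≤ fs/2 = 21 Hz, appears at 12 Hz.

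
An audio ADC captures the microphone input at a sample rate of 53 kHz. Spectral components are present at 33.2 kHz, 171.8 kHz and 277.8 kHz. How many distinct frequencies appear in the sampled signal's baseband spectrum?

2

fs/2 = 26.5 kHz.
33.2 kHz > fs/2 = 26.5 kHz, folds to fs − 33.2 kHz = 19.8 kHz.
171.8 kHz mod fs = 12.8 kHz.
12.8 kHz ≤ fs/2 = 26.5 kHz, appears at 12.8 kHz.
277.8 kHz mod fs = 12.8 kHz.
12.8 kHz ≤ fs/2 = 26.5 kHz, appears at 12.8 kHz.
Distinct values: {12.8 kHz, 19.8 kHz} → 2.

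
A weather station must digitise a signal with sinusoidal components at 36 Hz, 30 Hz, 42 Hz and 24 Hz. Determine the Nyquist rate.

Highest-frequency component: 42 Hz.
Nyquist rate = 2 × 42 Hz = 84 Hz.

84 Hz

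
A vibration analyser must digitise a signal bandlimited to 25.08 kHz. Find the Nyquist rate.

Nyquist rate = 2 × 25.08 kHz = 50.16 kHz.

50.16 kHz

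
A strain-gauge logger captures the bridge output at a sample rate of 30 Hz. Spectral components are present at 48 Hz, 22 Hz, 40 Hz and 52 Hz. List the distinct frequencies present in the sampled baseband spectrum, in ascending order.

fs/2 = 15 Hz.
48 Hz mod fs = 18 Hz.
18 Hz > fs/2 = 15 Hz, folds to fs − 18 Hz = 12 Hz.
22 Hz > fs/2 = 15 Hz, folds to fs − 22 Hz = 8 Hz.
40 Hz mod fs = 10 Hz.
10 Hz ≤ fs/2 = 15 Hz, appears at 10 Hz.
52 Hz mod fs = 22 Hz.
22 Hz > fs/2 = 15 Hz, folds to fs − 22 Hz = 8 Hz.
Distinct values: {8 Hz, 10 Hz, 12 Hz}.

8 Hz, 10 Hz, 12 Hz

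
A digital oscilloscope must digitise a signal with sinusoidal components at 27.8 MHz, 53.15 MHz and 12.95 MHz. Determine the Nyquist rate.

106.3 MHz

Highest-frequency component: 53.15 MHz.
Nyquist rate = 2 × 53.15 MHz = 106.3 MHz.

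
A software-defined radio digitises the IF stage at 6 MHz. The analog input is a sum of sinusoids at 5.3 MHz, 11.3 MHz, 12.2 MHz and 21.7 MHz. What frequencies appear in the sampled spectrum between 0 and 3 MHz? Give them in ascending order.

0.2 MHz, 0.7 MHz, 2.3 MHz

fs/2 = 3 MHz.
5.3 MHz > fs/2 = 3 MHz, folds to fs − 5.3 MHz = 0.7 MHz.
11.3 MHz mod fs = 5.3 MHz.
5.3 MHz > fs/2 = 3 MHz, folds to fs − 5.3 MHz = 0.7 MHz.
12.2 MHz mod fs = 0.2 MHz.
0.2 MHz ≤ fs/2 = 3 MHz, appears at 0.2 MHz.
21.7 MHz mod fs = 3.7 MHz.
3.7 MHz > fs/2 = 3 MHz, folds to fs − 3.7 MHz = 2.3 MHz.
Distinct values: {0.2 MHz, 0.7 MHz, 2.3 MHz}.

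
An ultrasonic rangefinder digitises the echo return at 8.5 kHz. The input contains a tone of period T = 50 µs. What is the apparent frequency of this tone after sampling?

3 kHz

T = 50 µs → f = 1/T = 20 kHz.
20 kHz mod fs = 3 kHz.
3 kHz ≤ fs/2 = 4.25 kHz, appears at 3 kHz.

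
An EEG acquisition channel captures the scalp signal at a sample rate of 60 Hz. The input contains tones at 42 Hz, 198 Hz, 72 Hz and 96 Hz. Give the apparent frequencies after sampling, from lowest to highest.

12 Hz, 18 Hz, 24 Hz

fs/2 = 30 Hz.
42 Hz > fs/2 = 30 Hz, folds to fs − 42 Hz = 18 Hz.
198 Hz mod fs = 18 Hz.
18 Hz ≤ fs/2 = 30 Hz, appears at 18 Hz.
72 Hz mod fs = 12 Hz.
12 Hz ≤ fs/2 = 30 Hz, appears at 12 Hz.
96 Hz mod fs = 36 Hz.
36 Hz > fs/2 = 30 Hz, folds to fs − 36 Hz = 24 Hz.
Distinct values: {12 Hz, 18 Hz, 24 Hz}.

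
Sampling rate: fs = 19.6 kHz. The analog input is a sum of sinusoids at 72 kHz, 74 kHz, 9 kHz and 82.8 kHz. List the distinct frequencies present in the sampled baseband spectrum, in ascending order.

4.4 kHz, 6.4 kHz, 9 kHz

fs/2 = 9.8 kHz.
72 kHz mod fs = 13.2 kHz.
13.2 kHz > fs/2 = 9.8 kHz, folds to fs − 13.2 kHz = 6.4 kHz.
74 kHz mod fs = 15.2 kHz.
15.2 kHz > fs/2 = 9.8 kHz, folds to fs − 15.2 kHz = 4.4 kHz.
9 kHz ≤ fs/2 = 9.8 kHz, passes unchanged.
82.8 kHz mod fs = 4.4 kHz.
4.4 kHz ≤ fs/2 = 9.8 kHz, appears at 4.4 kHz.
Distinct values: {4.4 kHz, 6.4 kHz, 9 kHz}.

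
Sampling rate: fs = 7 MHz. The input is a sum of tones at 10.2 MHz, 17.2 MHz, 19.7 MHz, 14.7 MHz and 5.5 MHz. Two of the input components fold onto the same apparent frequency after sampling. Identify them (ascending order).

10.2 MHz, 17.2 MHz

fs/2 = 3.5 MHz.
10.2 MHz mod fs = 3.2 MHz.
3.2 MHz ≤ fs/2 = 3.5 MHz, appears at 3.2 MHz.
17.2 MHz mod fs = 3.2 MHz.
3.2 MHz ≤ fs/2 = 3.5 MHz, appears at 3.2 MHz.
19.7 MHz mod fs = 5.7 MHz.
5.7 MHz > fs/2 = 3.5 MHz, folds to fs − 5.7 MHz = 1.3 MHz.
14.7 MHz mod fs = 0.7 MHz.
0.7 MHz ≤ fs/2 = 3.5 MHz, appears at 0.7 MHz.
5.5 MHz > fs/2 = 3.5 MHz, folds to fs − 5.5 MHz = 1.5 MHz.
10.2 MHz and 17.2 MHz both map to 3.2 MHz.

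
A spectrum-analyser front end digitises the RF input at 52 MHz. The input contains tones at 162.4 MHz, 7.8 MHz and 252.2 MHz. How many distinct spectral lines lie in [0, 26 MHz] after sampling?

fs/2 = 26 MHz.
162.4 MHz mod fs = 6.4 MHz.
6.4 MHz ≤ fs/2 = 26 MHz, appears at 6.4 MHz.
7.8 MHz ≤ fs/2 = 26 MHz, passes unchanged.
252.2 MHz mod fs = 44.2 MHz.
44.2 MHz > fs/2 = 26 MHz, folds to fs − 44.2 MHz = 7.8 MHz.
Distinct values: {6.4 MHz, 7.8 MHz} → 2.

2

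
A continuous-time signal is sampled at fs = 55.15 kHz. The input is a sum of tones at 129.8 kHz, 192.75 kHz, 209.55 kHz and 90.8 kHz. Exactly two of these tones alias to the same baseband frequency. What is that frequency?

19.5 kHz

fs/2 = 27.575 kHz.
129.8 kHz mod fs = 19.5 kHz.
19.5 kHz ≤ fs/2 = 27.575 kHz, appears at 19.5 kHz.
192.75 kHz mod fs = 27.3 kHz.
27.3 kHz ≤ fs/2 = 27.575 kHz, appears at 27.3 kHz.
209.55 kHz mod fs = 44.1 kHz.
44.1 kHz > fs/2 = 27.575 kHz, folds to fs − 44.1 kHz = 11.05 kHz.
90.8 kHz mod fs = 35.65 kHz.
35.65 kHz > fs/2 = 27.575 kHz, folds to fs − 35.65 kHz = 19.5 kHz.
90.8 kHz and 129.8 kHz both map to 19.5 kHz.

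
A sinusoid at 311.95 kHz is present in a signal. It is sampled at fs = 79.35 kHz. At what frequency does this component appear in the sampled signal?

311.95 kHz mod fs = 73.9 kHz.
73.9 kHz > fs/2 = 39.675 kHz, folds to fs − 73.9 kHz = 5.45 kHz.

5.45 kHz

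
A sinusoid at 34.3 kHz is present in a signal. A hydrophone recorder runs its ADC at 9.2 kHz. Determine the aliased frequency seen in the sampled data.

2.5 kHz

34.3 kHz mod fs = 6.7 kHz.
6.7 kHz > fs/2 = 4.6 kHz, folds to fs − 6.7 kHz = 2.5 kHz.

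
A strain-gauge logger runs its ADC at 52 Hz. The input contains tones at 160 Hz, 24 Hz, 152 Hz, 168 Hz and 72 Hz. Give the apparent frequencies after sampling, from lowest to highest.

4 Hz, 12 Hz, 20 Hz, 24 Hz

fs/2 = 26 Hz.
160 Hz mod fs = 4 Hz.
4 Hz ≤ fs/2 = 26 Hz, appears at 4 Hz.
24 Hz ≤ fs/2 = 26 Hz, passes unchanged.
152 Hz mod fs = 48 Hz.
48 Hz > fs/2 = 26 Hz, folds to fs − 48 Hz = 4 Hz.
168 Hz mod fs = 12 Hz.
12 Hz ≤ fs/2 = 26 Hz, appears at 12 Hz.
72 Hz mod fs = 20 Hz.
20 Hz ≤ fs/2 = 26 Hz, appears at 20 Hz.
Distinct values: {4 Hz, 12 Hz, 20 Hz, 24 Hz}.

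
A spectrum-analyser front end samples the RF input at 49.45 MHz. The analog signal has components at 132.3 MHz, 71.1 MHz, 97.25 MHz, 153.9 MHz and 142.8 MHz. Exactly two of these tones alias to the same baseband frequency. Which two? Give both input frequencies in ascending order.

fs/2 = 24.725 MHz.
132.3 MHz mod fs = 33.4 MHz.
33.4 MHz > fs/2 = 24.725 MHz, folds to fs − 33.4 MHz = 16.05 MHz.
71.1 MHz mod fs = 21.65 MHz.
21.65 MHz ≤ fs/2 = 24.725 MHz, appears at 21.65 MHz.
97.25 MHz mod fs = 47.8 MHz.
47.8 MHz > fs/2 = 24.725 MHz, folds to fs − 47.8 MHz = 1.65 MHz.
153.9 MHz mod fs = 5.55 MHz.
5.55 MHz ≤ fs/2 = 24.725 MHz, appears at 5.55 MHz.
142.8 MHz mod fs = 43.9 MHz.
43.9 MHz > fs/2 = 24.725 MHz, folds to fs − 43.9 MHz = 5.55 MHz.
142.8 MHz and 153.9 MHz both map to 5.55 MHz.

142.8 MHz, 153.9 MHz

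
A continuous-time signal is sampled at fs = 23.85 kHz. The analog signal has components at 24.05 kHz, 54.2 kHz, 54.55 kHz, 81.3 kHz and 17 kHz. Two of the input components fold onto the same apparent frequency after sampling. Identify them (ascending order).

17 kHz, 54.55 kHz

fs/2 = 11.925 kHz.
24.05 kHz mod fs = 0.2 kHz.
0.2 kHz ≤ fs/2 = 11.925 kHz, appears at 0.2 kHz.
54.2 kHz mod fs = 6.5 kHz.
6.5 kHz ≤ fs/2 = 11.925 kHz, appears at 6.5 kHz.
54.55 kHz mod fs = 6.85 kHz.
6.85 kHz ≤ fs/2 = 11.925 kHz, appears at 6.85 kHz.
81.3 kHz mod fs = 9.75 kHz.
9.75 kHz ≤ fs/2 = 11.925 kHz, appears at 9.75 kHz.
17 kHz > fs/2 = 11.925 kHz, folds to fs − 17 kHz = 6.85 kHz.
17 kHz and 54.55 kHz both map to 6.85 kHz.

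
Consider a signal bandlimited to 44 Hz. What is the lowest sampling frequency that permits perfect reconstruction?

88 Hz

Nyquist rate = 2 × 44 Hz = 88 Hz.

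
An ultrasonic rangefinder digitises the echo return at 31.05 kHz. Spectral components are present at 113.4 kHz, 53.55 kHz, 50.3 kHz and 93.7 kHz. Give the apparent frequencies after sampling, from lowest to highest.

0.55 kHz, 8.55 kHz, 10.8 kHz, 11.8 kHz

fs/2 = 15.525 kHz.
113.4 kHz mod fs = 20.25 kHz.
20.25 kHz > fs/2 = 15.525 kHz, folds to fs − 20.25 kHz = 10.8 kHz.
53.55 kHz mod fs = 22.5 kHz.
22.5 kHz > fs/2 = 15.525 kHz, folds to fs − 22.5 kHz = 8.55 kHz.
50.3 kHz mod fs = 19.25 kHz.
19.25 kHz > fs/2 = 15.525 kHz, folds to fs − 19.25 kHz = 11.8 kHz.
93.7 kHz mod fs = 0.55 kHz.
0.55 kHz ≤ fs/2 = 15.525 kHz, appears at 0.55 kHz.
Distinct values: {0.55 kHz, 8.55 kHz, 10.8 kHz, 11.8 kHz}.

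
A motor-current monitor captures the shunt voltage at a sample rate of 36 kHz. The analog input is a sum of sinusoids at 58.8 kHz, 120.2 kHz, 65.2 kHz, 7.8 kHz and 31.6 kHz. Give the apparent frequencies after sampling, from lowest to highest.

fs/2 = 18 kHz.
58.8 kHz mod fs = 22.8 kHz.
22.8 kHz > fs/2 = 18 kHz, folds to fs − 22.8 kHz = 13.2 kHz.
120.2 kHz mod fs = 12.2 kHz.
12.2 kHz ≤ fs/2 = 18 kHz, appears at 12.2 kHz.
65.2 kHz mod fs = 29.2 kHz.
29.2 kHz > fs/2 = 18 kHz, folds to fs − 29.2 kHz = 6.8 kHz.
7.8 kHz ≤ fs/2 = 18 kHz, passes unchanged.
31.6 kHz > fs/2 = 18 kHz, folds to fs − 31.6 kHz = 4.4 kHz.
Distinct values: {4.4 kHz, 6.8 kHz, 7.8 kHz, 12.2 kHz, 13.2 kHz}.

4.4 kHz, 6.8 kHz, 7.8 kHz, 12.2 kHz, 13.2 kHz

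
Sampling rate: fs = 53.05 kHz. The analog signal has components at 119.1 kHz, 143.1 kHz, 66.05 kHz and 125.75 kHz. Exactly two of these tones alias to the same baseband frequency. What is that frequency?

13 kHz

fs/2 = 26.525 kHz.
119.1 kHz mod fs = 13 kHz.
13 kHz ≤ fs/2 = 26.525 kHz, appears at 13 kHz.
143.1 kHz mod fs = 37 kHz.
37 kHz > fs/2 = 26.525 kHz, folds to fs − 37 kHz = 16.05 kHz.
66.05 kHz mod fs = 13 kHz.
13 kHz ≤ fs/2 = 26.525 kHz, appears at 13 kHz.
125.75 kHz mod fs = 19.65 kHz.
19.65 kHz ≤ fs/2 = 26.525 kHz, appears at 19.65 kHz.
66.05 kHz and 119.1 kHz both map to 13 kHz.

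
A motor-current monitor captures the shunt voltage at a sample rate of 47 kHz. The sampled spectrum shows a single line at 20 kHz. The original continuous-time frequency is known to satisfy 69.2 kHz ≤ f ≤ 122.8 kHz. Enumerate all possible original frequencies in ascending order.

Frequencies that alias to 20 kHz are k·fs ± 20 kHz for integer k ≥ 0.
k=0: 20 kHz.
k=1: 27 kHz, 67 kHz.
k=2: 74 kHz, 114 kHz.
k=3: 121 kHz, 161 kHz.
k=4: 168 kHz, 208 kHz.
Within [69.2 kHz, 122.8 kHz]: 74 kHz, 114 kHz, 121 kHz.

74 kHz, 114 kHz, 121 kHz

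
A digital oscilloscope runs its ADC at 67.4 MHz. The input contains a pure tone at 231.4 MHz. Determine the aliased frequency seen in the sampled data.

231.4 MHz mod fs = 29.2 MHz.
29.2 MHz ≤ fs/2 = 33.7 MHz, appears at 29.2 MHz.

29.2 MHz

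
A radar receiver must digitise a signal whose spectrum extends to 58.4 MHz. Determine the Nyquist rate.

Nyquist rate = 2 × 58.4 MHz = 116.8 MHz.

116.8 MHz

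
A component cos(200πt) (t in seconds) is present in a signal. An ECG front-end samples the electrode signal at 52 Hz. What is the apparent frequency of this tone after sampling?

4 Hz

ω = 200π rad/s → f = ω/(2π) = 100 Hz.
100 Hz mod fs = 48 Hz.
48 Hz > fs/2 = 26 Hz, folds to fs − 48 Hz = 4 Hz.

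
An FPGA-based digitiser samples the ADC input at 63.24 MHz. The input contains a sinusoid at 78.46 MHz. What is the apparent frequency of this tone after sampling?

15.22 MHz

78.46 MHz mod fs = 15.22 MHz.
15.22 MHz ≤ fs/2 = 31.62 MHz, appears at 15.22 MHz.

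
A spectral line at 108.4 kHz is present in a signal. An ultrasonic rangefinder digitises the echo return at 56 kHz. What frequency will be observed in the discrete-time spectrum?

108.4 kHz mod fs = 52.4 kHz.
52.4 kHz > fs/2 = 28 kHz, folds to fs − 52.4 kHz = 3.6 kHz.

3.6 kHz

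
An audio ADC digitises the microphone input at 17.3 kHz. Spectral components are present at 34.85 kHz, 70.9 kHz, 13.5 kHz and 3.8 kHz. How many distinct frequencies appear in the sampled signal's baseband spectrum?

fs/2 = 8.65 kHz.
34.85 kHz mod fs = 0.25 kHz.
0.25 kHz ≤ fs/2 = 8.65 kHz, appears at 0.25 kHz.
70.9 kHz mod fs = 1.7 kHz.
1.7 kHz ≤ fs/2 = 8.65 kHz, appears at 1.7 kHz.
13.5 kHz > fs/2 = 8.65 kHz, folds to fs − 13.5 kHz = 3.8 kHz.
3.8 kHz ≤ fs/2 = 8.65 kHz, passes unchanged.
Distinct values: {0.25 kHz, 1.7 kHz, 3.8 kHz} → 3.

3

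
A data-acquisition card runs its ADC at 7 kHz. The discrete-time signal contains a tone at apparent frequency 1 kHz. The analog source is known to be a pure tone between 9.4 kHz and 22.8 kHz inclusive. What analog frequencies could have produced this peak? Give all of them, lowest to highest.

Frequencies that alias to 1 kHz are k·fs ± 1 kHz for integer k ≥ 0.
k=0: 1 kHz.
k=1: 6 kHz, 8 kHz.
k=2: 13 kHz, 15 kHz.
k=3: 20 kHz, 22 kHz.
k=4: 27 kHz, 29 kHz.
Within [9.4 kHz, 22.8 kHz]: 13 kHz, 15 kHz, 20 kHz, 22 kHz.

13 kHz, 15 kHz, 20 kHz, 22 kHz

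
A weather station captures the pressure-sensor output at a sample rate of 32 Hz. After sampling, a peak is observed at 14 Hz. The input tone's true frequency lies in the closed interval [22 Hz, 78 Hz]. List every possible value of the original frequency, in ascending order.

Frequencies that alias to 14 Hz are k·fs ± 14 Hz for integer k ≥ 0.
k=0: 14 Hz.
k=1: 18 Hz, 46 Hz.
k=2: 50 Hz, 78 Hz.
k=3: 82 Hz, 110 Hz.
Within [22 Hz, 78 Hz]: 46 Hz, 50 Hz, 78 Hz.

46 Hz, 50 Hz, 78 Hz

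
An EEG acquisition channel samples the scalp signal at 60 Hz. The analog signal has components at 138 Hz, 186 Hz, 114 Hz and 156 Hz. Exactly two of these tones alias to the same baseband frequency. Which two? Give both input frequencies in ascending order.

fs/2 = 30 Hz.
138 Hz mod fs = 18 Hz.
18 Hz ≤ fs/2 = 30 Hz, appears at 18 Hz.
186 Hz mod fs = 6 Hz.
6 Hz ≤ fs/2 = 30 Hz, appears at 6 Hz.
114 Hz mod fs = 54 Hz.
54 Hz > fs/2 = 30 Hz, folds to fs − 54 Hz = 6 Hz.
156 Hz mod fs = 36 Hz.
36 Hz > fs/2 = 30 Hz, folds to fs − 36 Hz = 24 Hz.
114 Hz and 186 Hz both map to 6 Hz.

114 Hz, 186 Hz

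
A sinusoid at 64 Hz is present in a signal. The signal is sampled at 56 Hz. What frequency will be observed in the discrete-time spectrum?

64 Hz mod fs = 8 Hz.
8 Hz ≤ fs/2 = 28 Hz, appears at 8 Hz.

8 Hz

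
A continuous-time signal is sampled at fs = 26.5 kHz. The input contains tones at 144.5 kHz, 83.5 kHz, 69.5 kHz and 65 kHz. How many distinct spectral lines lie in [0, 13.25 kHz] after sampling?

fs/2 = 13.25 kHz.
144.5 kHz mod fs = 12 kHz.
12 kHz ≤ fs/2 = 13.25 kHz, appears at 12 kHz.
83.5 kHz mod fs = 4 kHz.
4 kHz ≤ fs/2 = 13.25 kHz, appears at 4 kHz.
69.5 kHz mod fs = 16.5 kHz.
16.5 kHz > fs/2 = 13.25 kHz, folds to fs − 16.5 kHz = 10 kHz.
65 kHz mod fs = 12 kHz.
12 kHz ≤ fs/2 = 13.25 kHz, appears at 12 kHz.
Distinct values: {4 kHz, 10 kHz, 12 kHz} → 3.

3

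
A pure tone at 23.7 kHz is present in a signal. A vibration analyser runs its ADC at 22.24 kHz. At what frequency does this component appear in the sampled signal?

23.7 kHz mod fs = 1.46 kHz.
1.46 kHz ≤ fs/2 = 11.12 kHz, appears at 1.46 kHz.

1.46 kHz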